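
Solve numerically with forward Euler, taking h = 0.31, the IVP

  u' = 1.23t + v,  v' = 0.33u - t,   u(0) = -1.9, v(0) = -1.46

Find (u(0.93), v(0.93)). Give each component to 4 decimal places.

Euler on (u,v): u_{n+1} = u_n + h·u', v_{n+1} = v_n + h·v'.
0.000000: (-1.900000, -1.460000); f=(-1.460000, -0.627000) → (-2.352600, -1.654370)
0.310000: (-2.352600, -1.654370); f=(-1.273070, -1.086358) → (-2.747252, -1.991141)
0.620000: (-2.747252, -1.991141); f=(-1.228541, -1.526593) → (-3.128099, -2.464385)
(u(0.93), v(0.93)) ≈ (-3.1281, -2.4644)

-3.1281, -2.4644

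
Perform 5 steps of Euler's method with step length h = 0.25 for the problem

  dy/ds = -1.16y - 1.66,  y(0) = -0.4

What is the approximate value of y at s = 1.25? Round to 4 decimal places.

-1.2450

Euler: y_{n+1} = y_n + h·f(s_n, y_n).
s=0.000000, y=-0.400000: f=-1.196000 → y ← -0.400000 + 0.25·(-1.196000) = -0.699000
s=0.250000, y=-0.699000: f=-0.849160 → y ← -0.699000 + 0.25·(-0.849160) = -0.911290
s=0.500000, y=-0.911290: f=-0.602904 → y ← -0.911290 + 0.25·(-0.602904) = -1.062016
s=0.750000, y=-1.062016: f=-0.428062 → y ← -1.062016 + 0.25·(-0.428062) = -1.169031
s=1.000000, y=-1.169031: f=-0.303924 → y ← -1.169031 + 0.25·(-0.303924) = -1.245012
y(1.25) ≈ -1.2450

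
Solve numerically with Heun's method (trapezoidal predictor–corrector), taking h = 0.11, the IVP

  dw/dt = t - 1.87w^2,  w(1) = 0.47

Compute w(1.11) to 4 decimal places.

0.5339

Heun: k1 = f(t_n, w_n); k2 = f(t_n + h, w_n + h·k1); w_{n+1} = w_n + (h/2)·(k1 + k2).
t=1.000000, w=0.470000:
  k1 = f(1.000000, 0.470000) = 0.586917
  k2 = f(1.110000, 0.534561) = 0.575638
  w ← 0.470000 + (0.11/2)·(0.586917 + 0.575638) = 0.533940
w(1.11) ≈ 0.5339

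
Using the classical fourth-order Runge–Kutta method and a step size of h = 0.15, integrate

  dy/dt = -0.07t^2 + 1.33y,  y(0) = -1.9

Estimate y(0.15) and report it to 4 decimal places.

-2.3196

RK4: k1 = f(t_n, y_n); k2 = f(t_n + h/2, y_n + (h/2)·k1); k3 = f(t_n + h/2, y_n + (h/2)·k2); k4 = f(t_n + h, y_n + h·k3); y_{n+1} = y_n + (h/6)·(k1 + 2k2 + 2k3 + k4).
t=0.000000, y=-1.900000:
  k1 = f(0.000000, -1.900000) = -2.527000
  k2 = f(0.075000, -2.089525) = -2.779462
  k3 = f(0.075000, -2.108460) = -2.804645
  k4 = f(0.150000, -2.320697) = -3.088102
  y ← -1.900000 + (0.15/6)·(k1 + 2k2 + 2k3 + k4) = -2.319583
y(0.15) ≈ -2.3196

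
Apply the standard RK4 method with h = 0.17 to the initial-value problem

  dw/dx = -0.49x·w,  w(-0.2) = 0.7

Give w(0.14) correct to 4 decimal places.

RK4: k1 = f(x_n, w_n); k2 = f(x_n + h/2, w_n + (h/2)·k1); k3 = f(x_n + h/2, w_n + (h/2)·k2); k4 = f(x_n + h, w_n + h·k3); w_{n+1} = w_n + (h/6)·(k1 + 2k2 + 2k3 + k4).
x=-0.200000, w=0.700000:
  k1 = f(-0.200000, 0.700000) = 0.068600
  k2 = f(-0.115000, 0.705831) = 0.039774
  k3 = f(-0.115000, 0.703381) = 0.039636
  k4 = f(-0.030000, 0.706738) = 0.010389
  w ← 0.700000 + (0.17/6)·(k1 + 2k2 + 2k3 + k4) = 0.706738
x=-0.030000, w=0.706738:
  k1 = f(-0.030000, 0.706738) = 0.010389
  k2 = f(0.055000, 0.707621) = -0.019070
  k3 = f(0.055000, 0.705117) = -0.019003
  k4 = f(0.140000, 0.703507) = -0.048261
  w ← 0.706738 + (0.17/6)·(k1 + 2k2 + 2k3 + k4) = 0.703507
w(0.14) ≈ 0.7035

0.7035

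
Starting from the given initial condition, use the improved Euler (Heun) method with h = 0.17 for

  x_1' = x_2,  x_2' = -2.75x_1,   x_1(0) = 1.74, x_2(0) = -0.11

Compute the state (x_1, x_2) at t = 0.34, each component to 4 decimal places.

Heun on (x_1,x_2): k1 = f(t_n, state_n); k2 = f(t_n + h, state_n + h·k1); state_{n+1} = state_n + (h/2)·(k1 + k2).
0.000000: (1.740000, -0.110000)
  k1 = (-0.110000, -4.785000)
  predictor → (1.721300, -0.923450)
  k2 = (-0.923450, -4.733575)
  → (1.652157, -0.919079)
0.170000: (1.652157, -0.919079)
  k1 = (-0.919079, -4.543431)
  predictor → (1.495913, -1.691462)
  k2 = (-1.691462, -4.113762)
  → (1.430261, -1.654940)
(x_1(0.34), x_2(0.34)) ≈ (1.4303, -1.6549)

1.4303, -1.6549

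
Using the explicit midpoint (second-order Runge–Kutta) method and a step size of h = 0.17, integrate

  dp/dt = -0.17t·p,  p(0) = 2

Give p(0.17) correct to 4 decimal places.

Midpoint: k1 = f(t_n, p_n); k2 = f(t_n + h/2, p_n + (h/2)·k1); p_{n+1} = p_n + h·k2.
t=0.000000, p=2.000000:
  k1 = f(0.000000, 2.000000) = 0.000000
  k2 = f(0.085000, 2.000000) = -0.028900
  p ← 2.000000 + 0.17·(-0.028900) = 1.995087
p(0.17) ≈ 1.9951

1.9951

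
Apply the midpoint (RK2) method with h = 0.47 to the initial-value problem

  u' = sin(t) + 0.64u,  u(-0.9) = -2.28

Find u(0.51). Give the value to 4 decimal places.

Midpoint: k1 = f(t_n, u_n); k2 = f(t_n + h/2, u_n + (h/2)·k1); u_{n+1} = u_n + h·k2.
t=-0.900000, u=-2.280000:
  k1 = f(-0.900000, -2.280000) = -2.242527
  k2 = f(-0.665000, -2.806994) = -2.413535
  u ← -2.280000 + 0.47·(-2.413535) = -3.414362
t=-0.430000, u=-3.414362:
  k1 = f(-0.430000, -3.414362) = -2.602062
  k2 = f(-0.195000, -4.025846) = -2.770308
  u ← -3.414362 + 0.47·(-2.770308) = -4.716406
t=0.040000, u=-4.716406:
  k1 = f(0.040000, -4.716406) = -2.978511
  k2 = f(0.275000, -5.416356) = -3.194921
  u ← -4.716406 + 0.47·(-3.194921) = -6.218019
u(0.51) ≈ -6.2180

-6.2180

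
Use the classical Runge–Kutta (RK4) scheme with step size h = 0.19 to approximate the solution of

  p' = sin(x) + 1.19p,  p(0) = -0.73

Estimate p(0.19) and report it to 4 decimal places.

-0.8958

RK4: k1 = f(x_n, p_n); k2 = f(x_n + h/2, p_n + (h/2)·k1); k3 = f(x_n + h/2, p_n + (h/2)·k2); k4 = f(x_n + h, p_n + h·k3); p_{n+1} = p_n + (h/6)·(k1 + 2k2 + 2k3 + k4).
x=0.000000, p=-0.730000:
  k1 = f(0.000000, -0.730000) = -0.868700
  k2 = f(0.095000, -0.812526) = -0.872049
  k3 = f(0.095000, -0.812845) = -0.872428
  k4 = f(0.190000, -0.895761) = -0.877097
  p ← -0.730000 + (0.19/6)·(k1 + 2k2 + 2k3 + k4) = -0.895767
p(0.19) ≈ -0.8958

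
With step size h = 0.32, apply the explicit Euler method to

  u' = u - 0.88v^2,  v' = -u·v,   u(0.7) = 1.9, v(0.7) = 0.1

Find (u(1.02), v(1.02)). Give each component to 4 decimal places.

Euler on (u,v): u_{n+1} = u_n + h·u', v_{n+1} = v_n + h·v'.
0.700000: (1.900000, 0.100000); f=(1.891200, -0.190000) → (2.505184, 0.039200)
(u(1.02), v(1.02)) ≈ (2.5052, 0.0392)

2.5052, 0.0392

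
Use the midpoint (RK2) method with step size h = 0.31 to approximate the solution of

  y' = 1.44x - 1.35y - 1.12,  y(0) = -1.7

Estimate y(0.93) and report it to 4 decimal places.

-0.6518

Midpoint: k1 = f(x_n, y_n); k2 = f(x_n + h/2, y_n + (h/2)·k1); y_{n+1} = y_n + h·k2.
x=0.000000, y=-1.700000:
  k1 = f(0.000000, -1.700000) = 1.175000
  k2 = f(0.155000, -1.517875) = 1.152331
  y ← -1.700000 + 0.31·1.152331 = -1.342777
x=0.310000, y=-1.342777:
  k1 = f(0.310000, -1.342777) = 1.139149
  k2 = f(0.465000, -1.166209) = 1.123982
  y ← -1.342777 + 0.31·1.123982 = -0.994343
x=0.620000, y=-0.994343:
  k1 = f(0.620000, -0.994343) = 1.115163
  k2 = f(0.775000, -0.821493) = 1.105015
  y ← -0.994343 + 0.31·1.105015 = -0.651788
y(0.93) ≈ -0.6518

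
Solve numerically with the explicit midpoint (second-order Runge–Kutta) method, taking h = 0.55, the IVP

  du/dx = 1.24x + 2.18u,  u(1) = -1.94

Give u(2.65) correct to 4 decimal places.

Midpoint: k1 = f(x_n, u_n); k2 = f(x_n + h/2, u_n + (h/2)·k1); u_{n+1} = u_n + h·k2.
x=1.000000, u=-1.940000:
  k1 = f(1.000000, -1.940000) = -2.989200
  k2 = f(1.275000, -2.762030) = -4.440225
  u ← -1.940000 + 0.55·(-4.440225) = -4.382124
x=1.550000, u=-4.382124:
  k1 = f(1.550000, -4.382124) = -7.631030
  k2 = f(1.825000, -6.480657) = -11.864833
  u ← -4.382124 + 0.55·(-11.864833) = -10.907782
x=2.100000, u=-10.907782:
  k1 = f(2.100000, -10.907782) = -21.174965
  k2 = f(2.375000, -16.730897) = -33.528356
  u ← -10.907782 + 0.55·(-33.528356) = -29.348378
u(2.65) ≈ -29.3484

-29.3484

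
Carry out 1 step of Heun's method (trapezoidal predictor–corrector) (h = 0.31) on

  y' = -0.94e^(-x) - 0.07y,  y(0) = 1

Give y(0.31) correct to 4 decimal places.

0.7291

Heun: k1 = f(x_n, y_n); k2 = f(x_n + h, y_n + h·k1); y_{n+1} = y_n + (h/2)·(k1 + k2).
x=0.000000, y=1.000000:
  k1 = f(0.000000, 1.000000) = -1.010000
  k2 = f(0.310000, 0.686900) = -0.737523
  y ← 1.000000 + (0.31/2)·(-1.010000 + (-0.737523)) = 0.729134
y(0.31) ≈ 0.7291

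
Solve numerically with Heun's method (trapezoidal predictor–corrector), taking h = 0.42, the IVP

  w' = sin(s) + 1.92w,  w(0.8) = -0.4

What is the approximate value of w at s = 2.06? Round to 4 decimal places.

0.0283

Heun: k1 = f(s_n, w_n); k2 = f(s_n + h, w_n + h·k1); w_{n+1} = w_n + (h/2)·(k1 + k2).
s=0.800000, w=-0.400000:
  k1 = f(0.800000, -0.400000) = -0.050644
  k2 = f(1.220000, -0.421270) = 0.130260
  w ← -0.400000 + (0.42/2)·(-0.050644 + 0.130260) = -0.383281
s=1.220000, w=-0.383281:
  k1 = f(1.220000, -0.383281) = 0.203201
  k2 = f(1.640000, -0.297936) = 0.425569
  w ← -0.383281 + (0.42/2)·(0.203201 + 0.425569) = -0.251239
s=1.640000, w=-0.251239:
  k1 = f(1.640000, -0.251239) = 0.515227
  k2 = f(2.060000, -0.034844) = 0.815808
  w ← -0.251239 + (0.42/2)·(0.515227 + 0.815808) = 0.028278
w(2.06) ≈ 0.0283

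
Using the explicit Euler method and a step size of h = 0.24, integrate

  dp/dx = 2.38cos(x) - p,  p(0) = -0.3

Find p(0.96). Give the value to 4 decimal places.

1.2856

Euler: p_{n+1} = p_n + h·f(x_n, p_n).
x=0.000000, p=-0.300000: f=2.680000 → p ← -0.300000 + 0.24·2.680000 = 0.343200
x=0.240000, p=0.343200: f=1.968584 → p ← 0.343200 + 0.24·1.968584 = 0.815660
x=0.480000, p=0.815660: f=1.295388 → p ← 0.815660 + 0.24·1.295388 = 1.126553
x=0.720000, p=1.126553: f=0.662744 → p ← 1.126553 + 0.24·0.662744 = 1.285612
p(0.96) ≈ 1.2856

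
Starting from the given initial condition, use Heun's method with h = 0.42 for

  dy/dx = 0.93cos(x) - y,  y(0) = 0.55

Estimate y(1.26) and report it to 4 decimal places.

Heun: k1 = f(x_n, y_n); k2 = f(x_n + h, y_n + h·k1); y_{n+1} = y_n + (h/2)·(k1 + k2).
x=0.000000, y=0.550000:
  k1 = f(0.000000, 0.550000) = 0.380000
  k2 = f(0.420000, 0.709600) = 0.139573
  y ← 0.550000 + (0.42/2)·(0.380000 + 0.139573) = 0.659110
x=0.420000, y=0.659110:
  k1 = f(0.420000, 0.659110) = 0.190062
  k2 = f(0.840000, 0.738936) = -0.118196
  y ← 0.659110 + (0.42/2)·(0.190062 + (-0.118196)) = 0.674202
x=0.840000, y=0.674202:
  k1 = f(0.840000, 0.674202) = -0.053462
  k2 = f(1.260000, 0.651748) = -0.367339
  y ← 0.674202 + (0.42/2)·(-0.053462 + (-0.367339)) = 0.585834
y(1.26) ≈ 0.5858

0.5858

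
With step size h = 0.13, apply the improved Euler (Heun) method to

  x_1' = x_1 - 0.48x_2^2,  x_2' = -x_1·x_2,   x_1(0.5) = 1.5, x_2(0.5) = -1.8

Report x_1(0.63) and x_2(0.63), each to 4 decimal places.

1.5279, -1.4839

Heun on (x_1,x_2): k1 = f(s_n, state_n); k2 = f(s_n + h, state_n + h·k1); state_{n+1} = state_n + (h/2)·(k1 + k2).
0.500000: (1.500000, -1.800000)
  k1 = (-0.055200, 2.700000)
  predictor → (1.492824, -1.449000)
  k2 = (0.485016, 2.163102)
  → (1.527938, -1.483898)
(x_1(0.63), x_2(0.63)) ≈ (1.5279, -1.4839)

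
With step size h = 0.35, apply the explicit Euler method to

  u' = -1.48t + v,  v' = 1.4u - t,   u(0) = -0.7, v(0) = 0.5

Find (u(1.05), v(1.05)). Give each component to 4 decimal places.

Euler on (u,v): u_{n+1} = u_n + h·u', v_{n+1} = v_n + h·v'.
0.000000: (-0.700000, 0.500000); f=(0.500000, -0.980000) → (-0.525000, 0.157000)
0.350000: (-0.525000, 0.157000); f=(-0.361000, -1.085000) → (-0.651350, -0.222750)
0.700000: (-0.651350, -0.222750); f=(-1.258750, -1.611890) → (-1.091912, -0.786911)
(u(1.05), v(1.05)) ≈ (-1.0919, -0.7869)

-1.0919, -0.7869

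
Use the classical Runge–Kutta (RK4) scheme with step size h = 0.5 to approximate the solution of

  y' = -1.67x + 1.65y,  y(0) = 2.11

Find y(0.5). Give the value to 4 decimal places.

RK4: k1 = f(x_n, y_n); k2 = f(x_n + h/2, y_n + (h/2)·k1); k3 = f(x_n + h/2, y_n + (h/2)·k2); k4 = f(x_n + h, y_n + h·k3); y_{n+1} = y_n + (h/6)·(k1 + 2k2 + 2k3 + k4).
x=0.000000, y=2.110000:
  k1 = f(0.000000, 2.110000) = 3.481500
  k2 = f(0.250000, 2.980375) = 4.500119
  k3 = f(0.250000, 3.235030) = 4.920299
  k4 = f(0.500000, 4.570149) = 6.705747
  y ← 2.110000 + (0.5/6)·(k1 + 2k2 + 2k3 + k4) = 4.529007
y(0.5) ≈ 4.5290

4.5290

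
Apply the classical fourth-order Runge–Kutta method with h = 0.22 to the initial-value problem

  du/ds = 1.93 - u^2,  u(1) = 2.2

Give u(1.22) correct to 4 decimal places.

1.7787

RK4: k1 = f(s_n, u_n); k2 = f(s_n + h/2, u_n + (h/2)·k1); k3 = f(s_n + h/2, u_n + (h/2)·k2); k4 = f(s_n + h, u_n + h·k3); u_{n+1} = u_n + (h/6)·(k1 + 2k2 + 2k3 + k4).
s=1.000000, u=2.200000:
  k1 = f(1.000000, 2.200000) = -2.910000
  k2 = f(1.110000, 1.879900) = -1.604024
  k3 = f(1.110000, 2.023557) = -2.164784
  k4 = f(1.220000, 1.723747) = -1.041305
  u ← 2.200000 + (0.22/6)·(k1 + 2k2 + 2k3 + k4) = 1.778740
u(1.22) ≈ 1.7787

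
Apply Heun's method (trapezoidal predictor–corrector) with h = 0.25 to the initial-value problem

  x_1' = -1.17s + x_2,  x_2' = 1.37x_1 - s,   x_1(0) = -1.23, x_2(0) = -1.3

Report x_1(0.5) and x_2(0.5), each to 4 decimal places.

-2.2842, -2.5550

Heun on (x_1,x_2): k1 = f(s_n, state_n); k2 = f(s_n + h, state_n + h·k1); state_{n+1} = state_n + (h/2)·(k1 + k2).
0.000000: (-1.230000, -1.300000)
  k1 = (-1.300000, -1.685100)
  predictor → (-1.555000, -1.721275)
  k2 = (-2.013775, -2.380350)
  → (-1.644222, -1.808181)
0.250000: (-1.644222, -1.808181)
  k1 = (-2.100681, -2.502584)
  predictor → (-2.169392, -2.433827)
  k2 = (-3.018827, -3.472067)
  → (-2.284160, -2.555013)
(x_1(0.5), x_2(0.5)) ≈ (-2.2842, -2.5550)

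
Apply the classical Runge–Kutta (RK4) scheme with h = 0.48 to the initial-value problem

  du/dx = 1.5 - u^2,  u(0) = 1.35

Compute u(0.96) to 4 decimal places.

RK4: k1 = f(x_n, u_n); k2 = f(x_n + h/2, u_n + (h/2)·k1); k3 = f(x_n + h/2, u_n + (h/2)·k2); k4 = f(x_n + h, u_n + h·k3); u_{n+1} = u_n + (h/6)·(k1 + 2k2 + 2k3 + k4).
x=0.000000, u=1.350000:
  k1 = f(0.000000, 1.350000) = -0.322500
  k2 = f(0.240000, 1.272600) = -0.119511
  k3 = f(0.240000, 1.321317) = -0.245880
  k4 = f(0.480000, 1.231978) = -0.017769
  u ← 1.350000 + (0.48/6)·(k1 + 2k2 + 2k3 + k4) = 1.264316
x=0.480000, u=1.264316:
  k1 = f(0.480000, 1.264316) = -0.098495
  k2 = f(0.720000, 1.240677) = -0.039280
  k3 = f(0.720000, 1.254889) = -0.074746
  k4 = f(0.960000, 1.228438) = -0.009060
  u ← 1.264316 + (0.48/6)·(k1 + 2k2 + 2k3 + k4) = 1.237467
u(0.96) ≈ 1.2375

1.2375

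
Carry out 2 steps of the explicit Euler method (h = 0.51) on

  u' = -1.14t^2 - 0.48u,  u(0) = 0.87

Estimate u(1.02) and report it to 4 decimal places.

Euler: u_{n+1} = u_n + h·f(t_n, u_n).
t=0.000000, u=0.870000: f=-0.417600 → u ← 0.870000 + 0.51·(-0.417600) = 0.657024
t=0.510000, u=0.657024: f=-0.611886 → u ← 0.657024 + 0.51·(-0.611886) = 0.344962
u(1.02) ≈ 0.3450

0.3450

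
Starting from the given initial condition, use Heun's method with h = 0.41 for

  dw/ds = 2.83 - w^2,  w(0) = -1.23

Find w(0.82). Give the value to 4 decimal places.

Heun: k1 = f(s_n, w_n); k2 = f(s_n + h, w_n + h·k1); w_{n+1} = w_n + (h/2)·(k1 + k2).
s=0.000000, w=-1.230000:
  k1 = f(0.000000, -1.230000) = 1.317100
  k2 = f(0.410000, -0.689989) = 2.353915
  w ← -1.230000 + (0.41/2)·(1.317100 + 2.353915) = -0.477442
s=0.410000, w=-0.477442:
  k1 = f(0.410000, -0.477442) = 2.602049
  k2 = f(0.820000, 0.589398) = 2.482610
  w ← -0.477442 + (0.41/2)·(2.602049 + 2.482610) = 0.564913
w(0.82) ≈ 0.5649

0.5649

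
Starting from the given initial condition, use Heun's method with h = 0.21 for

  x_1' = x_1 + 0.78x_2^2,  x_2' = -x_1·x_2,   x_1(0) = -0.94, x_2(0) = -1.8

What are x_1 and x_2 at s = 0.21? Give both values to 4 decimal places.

-0.4566, -2.1150

Heun on (x_1,x_2): k1 = f(s_n, state_n); k2 = f(s_n + h, state_n + h·k1); state_{n+1} = state_n + (h/2)·(k1 + k2).
0.000000: (-0.940000, -1.800000)
  k1 = (1.587200, -1.692000)
  predictor → (-0.606688, -2.155320)
  k2 = (3.016727, -1.307607)
  → (-0.456588, -2.114959)
(x_1(0.21), x_2(0.21)) ≈ (-0.4566, -2.1150)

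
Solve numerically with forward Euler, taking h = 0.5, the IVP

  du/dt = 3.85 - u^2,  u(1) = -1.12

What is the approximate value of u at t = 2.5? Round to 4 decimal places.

1.8342

Euler: u_{n+1} = u_n + h·f(t_n, u_n).
t=1.000000, u=-1.120000: f=2.595600 → u ← -1.120000 + 0.5·2.595600 = 0.177800
t=1.500000, u=0.177800: f=3.818387 → u ← 0.177800 + 0.5·3.818387 = 2.086994
t=2.000000, u=2.086994: f=-0.505542 → u ← 2.086994 + 0.5·(-0.505542) = 1.834222
u(2.5) ≈ 1.8342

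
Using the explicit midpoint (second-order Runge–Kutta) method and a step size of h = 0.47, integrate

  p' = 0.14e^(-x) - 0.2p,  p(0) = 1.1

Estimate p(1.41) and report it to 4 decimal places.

Midpoint: k1 = f(x_n, p_n); k2 = f(x_n + h/2, p_n + (h/2)·k1); p_{n+1} = p_n + h·k2.
x=0.000000, p=1.100000:
  k1 = f(0.000000, 1.100000) = -0.080000
  k2 = f(0.235000, 1.081200) = -0.105560
  p ← 1.100000 + 0.47·(-0.105560) = 1.050387
x=0.470000, p=1.050387:
  k1 = f(0.470000, 1.050387) = -0.122577
  k2 = f(0.705000, 1.021581) = -0.135141
  p ← 1.050387 + 0.47·(-0.135141) = 0.986870
x=0.940000, p=0.986870:
  k1 = f(0.940000, 0.986870) = -0.142686
  k2 = f(1.175000, 0.953339) = -0.147433
  p ← 0.986870 + 0.47·(-0.147433) = 0.917577
p(1.41) ≈ 0.9176

0.9176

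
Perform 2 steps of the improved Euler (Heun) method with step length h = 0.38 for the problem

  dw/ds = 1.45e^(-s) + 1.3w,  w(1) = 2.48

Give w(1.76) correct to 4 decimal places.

6.9842

Heun: k1 = f(s_n, w_n); k2 = f(s_n + h, w_n + h·k1); w_{n+1} = w_n + (h/2)·(k1 + k2).
s=1.000000, w=2.480000:
  k1 = f(1.000000, 2.480000) = 3.757425
  k2 = f(1.380000, 3.907822) = 5.444957
  w ← 2.480000 + (0.38/2)·(3.757425 + 5.444957) = 4.228453
s=1.380000, w=4.228453:
  k1 = f(1.380000, 4.228453) = 5.861777
  k2 = f(1.760000, 6.455928) = 8.642171
  w ← 4.228453 + (0.38/2)·(5.861777 + 8.642171) = 6.984203
w(1.76) ≈ 6.9842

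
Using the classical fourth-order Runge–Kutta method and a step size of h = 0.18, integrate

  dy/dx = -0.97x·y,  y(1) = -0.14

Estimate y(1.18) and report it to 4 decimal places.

-0.1157

RK4: k1 = f(x_n, y_n); k2 = f(x_n + h/2, y_n + (h/2)·k1); k3 = f(x_n + h/2, y_n + (h/2)·k2); k4 = f(x_n + h, y_n + h·k3); y_{n+1} = y_n + (h/6)·(k1 + 2k2 + 2k3 + k4).
x=1.000000, y=-0.140000:
  k1 = f(1.000000, -0.140000) = 0.135800
  k2 = f(1.090000, -0.127778) = 0.135100
  k3 = f(1.090000, -0.127841) = 0.135166
  k4 = f(1.180000, -0.115670) = 0.132396
  y ← -0.140000 + (0.18/6)·(k1 + 2k2 + 2k3 + k4) = -0.115738
y(1.18) ≈ -0.1157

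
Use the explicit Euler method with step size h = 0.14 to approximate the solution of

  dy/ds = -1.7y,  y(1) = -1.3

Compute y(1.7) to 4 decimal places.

Euler: y_{n+1} = y_n + h·f(s_n, y_n).
s=1.000000, y=-1.300000: f=2.210000 → y ← -1.300000 + 0.14·2.210000 = -0.990600
s=1.140000, y=-0.990600: f=1.684020 → y ← -0.990600 + 0.14·1.684020 = -0.754837
s=1.280000, y=-0.754837: f=1.283223 → y ← -0.754837 + 0.14·1.283223 = -0.575186
s=1.420000, y=-0.575186: f=0.977816 → y ← -0.575186 + 0.14·0.977816 = -0.438292
s=1.560000, y=-0.438292: f=0.745096 → y ← -0.438292 + 0.14·0.745096 = -0.333978
y(1.7) ≈ -0.3340

-0.3340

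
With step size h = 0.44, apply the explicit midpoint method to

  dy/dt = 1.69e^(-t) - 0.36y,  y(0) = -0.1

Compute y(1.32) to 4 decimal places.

Midpoint: k1 = f(t_n, y_n); k2 = f(t_n + h/2, y_n + (h/2)·k1); y_{n+1} = y_n + h·k2.
t=0.000000, y=-0.100000:
  k1 = f(0.000000, -0.100000) = 1.726000
  k2 = f(0.220000, 0.279720) = 1.255558
  y ← -0.100000 + 0.44·1.255558 = 0.452445
t=0.440000, y=0.452445:
  k1 = f(0.440000, 0.452445) = 0.925541
  k2 = f(0.660000, 0.656064) = 0.637296
  y ← 0.452445 + 0.44·0.637296 = 0.732855
t=0.880000, y=0.732855:
  k1 = f(0.880000, 0.732855) = 0.437155
  k2 = f(1.100000, 0.829030) = 0.264102
  y ← 0.732855 + 0.44·0.264102 = 0.849060
y(1.32) ≈ 0.8491

0.8491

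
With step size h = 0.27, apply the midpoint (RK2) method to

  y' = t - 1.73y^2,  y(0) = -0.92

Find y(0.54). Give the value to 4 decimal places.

-3.1035

Midpoint: k1 = f(t_n, y_n); k2 = f(t_n + h/2, y_n + (h/2)·k1); y_{n+1} = y_n + h·k2.
t=0.000000, y=-0.920000:
  k1 = f(0.000000, -0.920000) = -1.464272
  k2 = f(0.135000, -1.117677) = -2.026118
  y ← -0.920000 + 0.27·(-2.026118) = -1.467052
t=0.270000, y=-1.467052:
  k1 = f(0.270000, -1.467052) = -3.453377
  k2 = f(0.405000, -1.933258) = -6.060851
  y ← -1.467052 + 0.27·(-6.060851) = -3.103482
y(0.54) ≈ -3.1035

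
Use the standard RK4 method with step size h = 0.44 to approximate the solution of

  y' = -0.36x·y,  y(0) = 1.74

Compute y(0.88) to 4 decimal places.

RK4: k1 = f(x_n, y_n); k2 = f(x_n + h/2, y_n + (h/2)·k1); k3 = f(x_n + h/2, y_n + (h/2)·k2); k4 = f(x_n + h, y_n + h·k3); y_{n+1} = y_n + (h/6)·(k1 + 2k2 + 2k3 + k4).
x=0.000000, y=1.740000:
  k1 = f(0.000000, 1.740000) = 0.000000
  k2 = f(0.220000, 1.740000) = -0.137808
  k3 = f(0.220000, 1.709682) = -0.135407
  k4 = f(0.440000, 1.680421) = -0.266179
  y ← 1.740000 + (0.44/6)·(k1 + 2k2 + 2k3 + k4) = 1.680409
x=0.440000, y=1.680409:
  k1 = f(0.440000, 1.680409) = -0.266177
  k2 = f(0.660000, 1.621850) = -0.385352
  k3 = f(0.660000, 1.595631) = -0.379122
  k4 = f(0.880000, 1.513595) = -0.479507
  y ← 1.680409 + (0.44/6)·(k1 + 2k2 + 2k3 + k4) = 1.513602
y(0.88) ≈ 1.5136

1.5136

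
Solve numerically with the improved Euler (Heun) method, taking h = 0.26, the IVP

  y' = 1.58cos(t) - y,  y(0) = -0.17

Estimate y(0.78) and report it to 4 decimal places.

Heun: k1 = f(t_n, y_n); k2 = f(t_n + h, y_n + h·k1); y_{n+1} = y_n + (h/2)·(k1 + k2).
t=0.000000, y=-0.170000:
  k1 = f(0.000000, -0.170000) = 1.750000
  k2 = f(0.260000, 0.285000) = 1.241896
  y ← -0.170000 + (0.26/2)·(1.750000 + 1.241896) = 0.218947
t=0.260000, y=0.218947:
  k1 = f(0.260000, 0.218947) = 1.307950
  k2 = f(0.520000, 0.559013) = 0.812141
  y ← 0.218947 + (0.26/2)·(1.307950 + 0.812141) = 0.494558
t=0.520000, y=0.494558:
  k1 = f(0.520000, 0.494558) = 0.876596
  k2 = f(0.780000, 0.722473) = 0.400770
  y ← 0.494558 + (0.26/2)·(0.876596 + 0.400770) = 0.660616
y(0.78) ≈ 0.6606

0.6606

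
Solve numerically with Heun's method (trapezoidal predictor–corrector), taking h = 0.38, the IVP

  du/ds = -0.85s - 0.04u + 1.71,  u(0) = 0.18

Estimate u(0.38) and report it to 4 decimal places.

Heun: k1 = f(s_n, u_n); k2 = f(s_n + h, u_n + h·k1); u_{n+1} = u_n + (h/2)·(k1 + k2).
s=0.000000, u=0.180000:
  k1 = f(0.000000, 0.180000) = 1.702800
  k2 = f(0.380000, 0.827064) = 1.353917
  u ← 0.180000 + (0.38/2)·(1.702800 + 1.353917) = 0.760776
u(0.38) ≈ 0.7608

0.7608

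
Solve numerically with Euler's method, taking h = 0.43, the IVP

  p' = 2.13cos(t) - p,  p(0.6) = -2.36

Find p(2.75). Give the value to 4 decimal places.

Euler: p_{n+1} = p_n + h·f(t_n, p_n).
t=0.600000, p=-2.360000: f=4.117965 → p ← -2.360000 + 0.43·4.117965 = -0.589275
t=1.030000, p=-0.589275: f=1.685839 → p ← -0.589275 + 0.43·1.685839 = 0.135636
t=1.460000, p=0.135636: f=0.099878 → p ← 0.135636 + 0.43·0.099878 = 0.178583
t=1.890000, p=0.178583: f=-0.847000 → p ← 0.178583 + 0.43·(-0.847000) = -0.185627
t=2.320000, p=-0.185627: f=-1.265022 → p ← -0.185627 + 0.43·(-1.265022) = -0.729586
p(2.75) ≈ -0.7296

-0.7296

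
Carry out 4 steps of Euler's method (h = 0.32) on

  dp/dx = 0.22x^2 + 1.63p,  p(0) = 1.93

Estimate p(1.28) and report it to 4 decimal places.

10.4711

Euler: p_{n+1} = p_n + h·f(x_n, p_n).
x=0.000000, p=1.930000: f=3.145900 → p ← 1.930000 + 0.32·3.145900 = 2.936688
x=0.320000, p=2.936688: f=4.809329 → p ← 2.936688 + 0.32·4.809329 = 4.475673
x=0.640000, p=4.475673: f=7.385460 → p ← 4.475673 + 0.32·7.385460 = 6.839021
x=0.960000, p=6.839021: f=11.350355 → p ← 6.839021 + 0.32·11.350355 = 10.471134
p(1.28) ≈ 10.4711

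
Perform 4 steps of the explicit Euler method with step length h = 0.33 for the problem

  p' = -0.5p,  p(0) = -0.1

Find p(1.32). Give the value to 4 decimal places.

Euler: p_{n+1} = p_n + h·f(x_n, p_n).
x=0.000000, p=-0.100000: f=0.050000 → p ← -0.100000 + 0.33·0.050000 = -0.083500
x=0.330000, p=-0.083500: f=0.041750 → p ← -0.083500 + 0.33·0.041750 = -0.069723
x=0.660000, p=-0.069723: f=0.034861 → p ← -0.069723 + 0.33·0.034861 = -0.058218
x=0.990000, p=-0.058218: f=0.029109 → p ← -0.058218 + 0.33·0.029109 = -0.048612
p(1.32) ≈ -0.0486

-0.0486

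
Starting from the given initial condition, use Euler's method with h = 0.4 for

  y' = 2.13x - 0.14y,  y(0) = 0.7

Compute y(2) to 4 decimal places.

Euler: y_{n+1} = y_n + h·f(x_n, y_n).
x=0.000000, y=0.700000: f=-0.098000 → y ← 0.700000 + 0.4·(-0.098000) = 0.660800
x=0.400000, y=0.660800: f=0.759488 → y ← 0.660800 + 0.4·0.759488 = 0.964595
x=0.800000, y=0.964595: f=1.568957 → y ← 0.964595 + 0.4·1.568957 = 1.592178
x=1.200000, y=1.592178: f=2.333095 → y ← 1.592178 + 0.4·2.333095 = 2.525416
x=1.600000, y=2.525416: f=3.054442 → y ← 2.525416 + 0.4·3.054442 = 3.747193
y(2) ≈ 3.7472

3.7472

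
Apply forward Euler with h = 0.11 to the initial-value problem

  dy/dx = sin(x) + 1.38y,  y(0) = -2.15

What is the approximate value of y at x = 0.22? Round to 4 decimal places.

-2.8402

Euler: y_{n+1} = y_n + h·f(x_n, y_n).
x=0.000000, y=-2.150000: f=-2.967000 → y ← -2.150000 + 0.11·(-2.967000) = -2.476370
x=0.110000, y=-2.476370: f=-3.307612 → y ← -2.476370 + 0.11·(-3.307612) = -2.840207
y(0.22) ≈ -2.8402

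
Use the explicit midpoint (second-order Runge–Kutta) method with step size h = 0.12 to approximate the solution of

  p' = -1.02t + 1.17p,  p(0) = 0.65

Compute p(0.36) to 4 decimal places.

Midpoint: k1 = f(t_n, p_n); k2 = f(t_n + h/2, p_n + (h/2)·k1); p_{n+1} = p_n + h·k2.
t=0.000000, p=0.650000:
  k1 = f(0.000000, 0.650000) = 0.760500
  k2 = f(0.060000, 0.695630) = 0.752687
  p ← 0.650000 + 0.12·0.752687 = 0.740322
t=0.120000, p=0.740322:
  k1 = f(0.120000, 0.740322) = 0.743777
  k2 = f(0.180000, 0.784949) = 0.734790
  p ← 0.740322 + 0.12·0.734790 = 0.828497
t=0.240000, p=0.828497:
  k1 = f(0.240000, 0.828497) = 0.724542
  k2 = f(0.300000, 0.871970) = 0.714205
  p ← 0.828497 + 0.12·0.714205 = 0.914202
p(0.36) ≈ 0.9142

0.9142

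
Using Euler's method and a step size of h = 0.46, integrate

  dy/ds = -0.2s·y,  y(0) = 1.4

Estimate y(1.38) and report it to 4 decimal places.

Euler: y_{n+1} = y_n + h·f(s_n, y_n).
s=0.000000, y=1.400000: f=0.000000 → y ← 1.400000 + 0.46·0.000000 = 1.400000
s=0.460000, y=1.400000: f=-0.128800 → y ← 1.400000 + 0.46·(-0.128800) = 1.340752
s=0.920000, y=1.340752: f=-0.246698 → y ← 1.340752 + 0.46·(-0.246698) = 1.227271
y(1.38) ≈ 1.2273

1.2273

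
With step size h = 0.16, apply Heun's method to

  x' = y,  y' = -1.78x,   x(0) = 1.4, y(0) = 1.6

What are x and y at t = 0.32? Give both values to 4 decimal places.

1.7735, 0.6757

Heun on (x,y): k1 = f(t_n, state_n); k2 = f(t_n + h, state_n + h·k1); state_{n+1} = state_n + (h/2)·(k1 + k2).
0.000000: (1.400000, 1.600000)
  k1 = (1.600000, -2.492000)
  predictor → (1.656000, 1.201280)
  k2 = (1.201280, -2.947680)
  → (1.624102, 1.164826)
0.160000: (1.624102, 1.164826)
  k1 = (1.164826, -2.890902)
  predictor → (1.810474, 0.702281)
  k2 = (0.702281, -3.222645)
  → (1.773471, 0.675742)
(x(0.32), y(0.32)) ≈ (1.7735, 0.6757)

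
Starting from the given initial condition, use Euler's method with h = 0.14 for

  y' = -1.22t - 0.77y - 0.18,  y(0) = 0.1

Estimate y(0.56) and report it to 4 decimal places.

-0.1557

Euler: y_{n+1} = y_n + h·f(t_n, y_n).
t=0.000000, y=0.100000: f=-0.257000 → y ← 0.100000 + 0.14·(-0.257000) = 0.064020
t=0.140000, y=0.064020: f=-0.400095 → y ← 0.064020 + 0.14·(-0.400095) = 0.008007
t=0.280000, y=0.008007: f=-0.527765 → y ← 0.008007 + 0.14·(-0.527765) = -0.065880
t=0.420000, y=-0.065880: f=-0.641672 → y ← -0.065880 + 0.14·(-0.641672) = -0.155715
y(0.56) ≈ -0.1557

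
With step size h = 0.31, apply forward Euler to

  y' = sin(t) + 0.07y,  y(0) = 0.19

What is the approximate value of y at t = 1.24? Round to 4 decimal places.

0.7383

Euler: y_{n+1} = y_n + h·f(t_n, y_n).
t=0.000000, y=0.190000: f=0.013300 → y ← 0.190000 + 0.31·0.013300 = 0.194123
t=0.310000, y=0.194123: f=0.318647 → y ← 0.194123 + 0.31·0.318647 = 0.292904
t=0.620000, y=0.292904: f=0.601538 → y ← 0.292904 + 0.31·0.601538 = 0.479381
t=0.930000, y=0.479381: f=0.835177 → y ← 0.479381 + 0.31·0.835177 = 0.738285
y(1.24) ≈ 0.7383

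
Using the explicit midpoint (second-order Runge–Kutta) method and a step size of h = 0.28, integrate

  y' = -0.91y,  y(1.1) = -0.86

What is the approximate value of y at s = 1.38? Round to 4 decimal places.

-0.6688

Midpoint: k1 = f(s_n, y_n); k2 = f(s_n + h/2, y_n + (h/2)·k1); y_{n+1} = y_n + h·k2.
s=1.100000, y=-0.860000:
  k1 = f(1.100000, -0.860000) = 0.782600
  k2 = f(1.240000, -0.750436) = 0.682897
  y ← -0.860000 + 0.28·0.682897 = -0.668789
y(1.38) ≈ -0.6688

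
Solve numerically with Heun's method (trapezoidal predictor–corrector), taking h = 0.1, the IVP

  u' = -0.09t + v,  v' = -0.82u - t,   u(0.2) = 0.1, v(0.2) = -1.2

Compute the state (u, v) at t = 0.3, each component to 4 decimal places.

-0.0237, -1.2282

Heun on (u,v): k1 = f(t_n, state_n); k2 = f(t_n + h, state_n + h·k1); state_{n+1} = state_n + (h/2)·(k1 + k2).
0.200000: (0.100000, -1.200000)
  k1 = (-1.218000, -0.282000)
  predictor → (-0.021800, -1.228200)
  k2 = (-1.255200, -0.282124)
  → (-0.023660, -1.228206)
(u(0.3), v(0.3)) ≈ (-0.0237, -1.2282)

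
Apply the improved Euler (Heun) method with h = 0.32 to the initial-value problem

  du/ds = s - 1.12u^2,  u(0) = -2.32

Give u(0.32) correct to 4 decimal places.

-6.4687

Heun: k1 = f(s_n, u_n); k2 = f(s_n + h, u_n + h·k1); u_{n+1} = u_n + (h/2)·(k1 + k2).
s=0.000000, u=-2.320000:
  k1 = f(0.000000, -2.320000) = -6.028288
  k2 = f(0.320000, -4.249052) = -19.900978
  u ← -2.320000 + (0.32/2)·(-6.028288 + (-19.900978)) = -6.468682
u(0.32) ≈ -6.4687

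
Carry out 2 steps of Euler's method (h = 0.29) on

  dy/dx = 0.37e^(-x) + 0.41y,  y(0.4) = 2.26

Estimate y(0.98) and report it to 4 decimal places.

Euler: y_{n+1} = y_n + h·f(x_n, y_n).
x=0.400000, y=2.260000: f=1.174618 → y ← 2.260000 + 0.29·1.174618 = 2.600639
x=0.690000, y=2.600639: f=1.251845 → y ← 2.600639 + 0.29·1.251845 = 2.963674
y(0.98) ≈ 2.9637

2.9637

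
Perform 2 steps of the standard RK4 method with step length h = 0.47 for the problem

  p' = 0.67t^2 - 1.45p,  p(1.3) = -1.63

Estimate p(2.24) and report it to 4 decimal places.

RK4: k1 = f(t_n, p_n); k2 = f(t_n + h/2, p_n + (h/2)·k1); k3 = f(t_n + h/2, p_n + (h/2)·k2); k4 = f(t_n + h, p_n + h·k3); p_{n+1} = p_n + (h/6)·(k1 + 2k2 + 2k3 + k4).
t=1.300000, p=-1.630000:
  k1 = f(1.300000, -1.630000) = 3.495800
  k2 = f(1.535000, -0.808487) = 2.750977
  k3 = f(1.535000, -0.983520) = 3.004775
  k4 = f(1.770000, -0.217756) = 2.414789
  p ← -1.630000 + (0.47/6)·(k1 + 2k2 + 2k3 + k4) = -0.265269
t=1.770000, p=-0.265269:
  k1 = f(1.770000, -0.265269) = 2.483684
  k2 = f(2.005000, 0.318396) = 2.231742
  k3 = f(2.005000, 0.259190) = 2.317591
  k4 = f(2.240000, 0.823998) = 2.166994
  p ← -0.265269 + (0.47/6)·(k1 + 2k2 + 2k3 + k4) = 0.811763
p(2.24) ≈ 0.8118

0.8118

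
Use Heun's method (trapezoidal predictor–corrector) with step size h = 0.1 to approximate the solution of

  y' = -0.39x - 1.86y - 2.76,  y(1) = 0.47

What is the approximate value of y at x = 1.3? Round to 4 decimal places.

-0.4656

Heun: k1 = f(x_n, y_n); k2 = f(x_n + h, y_n + h·k1); y_{n+1} = y_n + (h/2)·(k1 + k2).
x=1.000000, y=0.470000:
  k1 = f(1.000000, 0.470000) = -4.024200
  k2 = f(1.100000, 0.067580) = -3.314699
  y ← 0.470000 + (0.1/2)·(-4.024200 + (-3.314699)) = 0.103055
x=1.100000, y=0.103055:
  k1 = f(1.100000, 0.103055) = -3.380682
  k2 = f(1.200000, -0.235013) = -2.790875
  y ← 0.103055 + (0.1/2)·(-3.380682 + (-2.790875)) = -0.205523
x=1.200000, y=-0.205523:
  k1 = f(1.200000, -0.205523) = -2.845728
  k2 = f(1.300000, -0.490096) = -2.355422
  y ← -0.205523 + (0.1/2)·(-2.845728 + (-2.355422)) = -0.465580
y(1.3) ≈ -0.4656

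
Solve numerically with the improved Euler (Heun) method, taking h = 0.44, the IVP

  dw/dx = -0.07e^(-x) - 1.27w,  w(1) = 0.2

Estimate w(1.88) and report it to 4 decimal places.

0.0637

Heun: k1 = f(x_n, w_n); k2 = f(x_n + h, w_n + h·k1); w_{n+1} = w_n + (h/2)·(k1 + k2).
x=1.000000, w=0.200000:
  k1 = f(1.000000, 0.200000) = -0.279752
  k2 = f(1.440000, 0.076909) = -0.114260
  w ← 0.200000 + (0.44/2)·(-0.279752 + (-0.114260)) = 0.113318
x=1.440000, w=0.113318:
  k1 = f(1.440000, 0.113318) = -0.160498
  k2 = f(1.880000, 0.042698) = -0.064908
  w ← 0.113318 + (0.44/2)·(-0.160498 + (-0.064908)) = 0.063728
w(1.88) ≈ 0.0637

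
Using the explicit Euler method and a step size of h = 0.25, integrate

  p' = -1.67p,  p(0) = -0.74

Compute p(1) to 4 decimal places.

Euler: p_{n+1} = p_n + h·f(t_n, p_n).
t=0.000000, p=-0.740000: f=1.235800 → p ← -0.740000 + 0.25·1.235800 = -0.431050
t=0.250000, p=-0.431050: f=0.719853 → p ← -0.431050 + 0.25·0.719853 = -0.251087
t=0.500000, p=-0.251087: f=0.419315 → p ← -0.251087 + 0.25·0.419315 = -0.146258
t=0.750000, p=-0.146258: f=0.244251 → p ← -0.146258 + 0.25·0.244251 = -0.085195
p(1) ≈ -0.0852

-0.0852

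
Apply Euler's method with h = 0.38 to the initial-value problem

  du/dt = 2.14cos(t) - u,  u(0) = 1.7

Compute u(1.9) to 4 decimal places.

Euler: u_{n+1} = u_n + h·f(t_n, u_n).
t=0.000000, u=1.700000: f=0.440000 → u ← 1.700000 + 0.38·0.440000 = 1.867200
t=0.380000, u=1.867200: f=0.120142 → u ← 1.867200 + 0.38·0.120142 = 1.912854
t=0.760000, u=1.912854: f=-0.361705 → u ← 1.912854 + 0.38·(-0.361705) = 1.775406
t=1.140000, u=1.775406: f=-0.881754 → u ← 1.775406 + 0.38·(-0.881754) = 1.440340
t=1.520000, u=1.440340: f=-1.331682 → u ← 1.440340 + 0.38·(-1.331682) = 0.934300
u(1.9) ≈ 0.9343

0.9343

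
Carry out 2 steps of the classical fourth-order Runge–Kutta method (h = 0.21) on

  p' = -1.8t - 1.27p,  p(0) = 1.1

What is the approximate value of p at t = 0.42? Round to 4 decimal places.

0.5113

RK4: k1 = f(t_n, p_n); k2 = f(t_n + h/2, p_n + (h/2)·k1); k3 = f(t_n + h/2, p_n + (h/2)·k2); k4 = f(t_n + h, p_n + h·k3); p_{n+1} = p_n + (h/6)·(k1 + 2k2 + 2k3 + k4).
t=0.000000, p=1.100000:
  k1 = f(0.000000, 1.100000) = -1.397000
  k2 = f(0.105000, 0.953315) = -1.399710
  k3 = f(0.105000, 0.953030) = -1.399349
  k4 = f(0.210000, 0.806137) = -1.401794
  p ← 1.100000 + (0.21/6)·(k1 + 2k2 + 2k3 + k4) = 0.806108
t=0.210000, p=0.806108:
  k1 = f(0.210000, 0.806108) = -1.401757
  k2 = f(0.315000, 0.658924) = -1.403833
  k3 = f(0.315000, 0.658706) = -1.403556
  k4 = f(0.420000, 0.511361) = -1.405429
  p ← 0.806108 + (0.21/6)·(k1 + 2k2 + 2k3 + k4) = 0.511339
p(0.42) ≈ 0.5113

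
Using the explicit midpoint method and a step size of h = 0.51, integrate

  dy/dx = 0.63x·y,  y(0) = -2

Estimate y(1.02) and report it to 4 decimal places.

Midpoint: k1 = f(x_n, y_n); k2 = f(x_n + h/2, y_n + (h/2)·k1); y_{n+1} = y_n + h·k2.
x=0.000000, y=-2.000000:
  k1 = f(0.000000, -2.000000) = 0.000000
  k2 = f(0.255000, -2.000000) = -0.321300
  y ← -2.000000 + 0.51·(-0.321300) = -2.163863
x=0.510000, y=-2.163863:
  k1 = f(0.510000, -2.163863) = -0.695249
  k2 = f(0.765000, -2.341152) = -1.128318
  y ← -2.163863 + 0.51·(-1.128318) = -2.739305
y(1.02) ≈ -2.7393

-2.7393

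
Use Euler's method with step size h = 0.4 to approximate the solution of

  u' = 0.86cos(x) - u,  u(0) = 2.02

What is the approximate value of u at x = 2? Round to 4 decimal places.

0.4211

Euler: u_{n+1} = u_n + h·f(x_n, u_n).
x=0.000000, u=2.020000: f=-1.160000 → u ← 2.020000 + 0.4·(-1.160000) = 1.556000
x=0.400000, u=1.556000: f=-0.763888 → u ← 1.556000 + 0.4·(-0.763888) = 1.250445
x=0.800000, u=1.250445: f=-0.651277 → u ← 1.250445 + 0.4·(-0.651277) = 0.989934
x=1.200000, u=0.989934: f=-0.678306 → u ← 0.989934 + 0.4·(-0.678306) = 0.718612
x=1.600000, u=0.718612: f=-0.743723 → u ← 0.718612 + 0.4·(-0.743723) = 0.421122
u(2) ≈ 0.4211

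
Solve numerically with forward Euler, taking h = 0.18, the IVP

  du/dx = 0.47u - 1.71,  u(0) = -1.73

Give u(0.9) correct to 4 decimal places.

-4.4189

Euler: u_{n+1} = u_n + h·f(x_n, u_n).
x=0.000000, u=-1.730000: f=-2.523100 → u ← -1.730000 + 0.18·(-2.523100) = -2.184158
x=0.180000, u=-2.184158: f=-2.736554 → u ← -2.184158 + 0.18·(-2.736554) = -2.676738
x=0.360000, u=-2.676738: f=-2.968067 → u ← -2.676738 + 0.18·(-2.968067) = -3.210990
x=0.540000, u=-3.210990: f=-3.219165 → u ← -3.210990 + 0.18·(-3.219165) = -3.790440
x=0.720000, u=-3.790440: f=-3.491507 → u ← -3.790440 + 0.18·(-3.491507) = -4.418911
u(0.9) ≈ -4.4189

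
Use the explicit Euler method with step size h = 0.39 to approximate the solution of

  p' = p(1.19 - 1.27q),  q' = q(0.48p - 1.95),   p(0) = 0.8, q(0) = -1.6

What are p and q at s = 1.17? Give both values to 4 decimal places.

5.2551, -0.3016

Euler on (p,q): p_{n+1} = p_n + h·p', q_{n+1} = q_n + h·q'.
0.000000: (0.800000, -1.600000); f=(2.577600, 2.505600) → (1.805264, -0.622816)
0.390000: (1.805264, -0.622816); f=(3.576185, 0.674804) → (3.199976, -0.359642)
0.780000: (3.199976, -0.359642); f=(5.269547, 0.148896) → (5.255100, -0.301573)
(p(1.17), q(1.17)) ≈ (5.2551, -0.3016)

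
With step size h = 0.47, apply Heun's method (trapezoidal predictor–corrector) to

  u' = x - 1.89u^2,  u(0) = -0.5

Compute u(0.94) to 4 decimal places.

-1.0720

Heun: k1 = f(x_n, u_n); k2 = f(x_n + h, u_n + h·k1); u_{n+1} = u_n + (h/2)·(k1 + k2).
x=0.000000, u=-0.500000:
  k1 = f(0.000000, -0.500000) = -0.472500
  k2 = f(0.470000, -0.722075) = -0.515431
  u ← -0.500000 + (0.47/2)·(-0.472500 + (-0.515431)) = -0.732164
x=0.470000, u=-0.732164:
  k1 = f(0.470000, -0.732164) = -0.543161
  k2 = f(0.940000, -0.987450) = -0.902857
  u ← -0.732164 + (0.47/2)·(-0.543161 + (-0.902857)) = -1.071978
u(0.94) ≈ -1.0720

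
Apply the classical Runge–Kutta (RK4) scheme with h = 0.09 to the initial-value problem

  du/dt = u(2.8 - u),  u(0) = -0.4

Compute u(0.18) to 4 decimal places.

RK4: k1 = f(t_n, u_n); k2 = f(t_n + h/2, u_n + (h/2)·k1); k3 = f(t_n + h/2, u_n + (h/2)·k2); k4 = f(t_n + h, u_n + h·k3); u_{n+1} = u_n + (h/6)·(k1 + 2k2 + 2k3 + k4).
t=0.000000, u=-0.400000:
  k1 = f(0.000000, -0.400000) = -1.280000
  k2 = f(0.045000, -0.457600) = -1.490678
  k3 = f(0.045000, -0.467080) = -1.525990
  k4 = f(0.090000, -0.537339) = -1.793283
  u ← -0.400000 + (0.09/6)·(k1 + 2k2 + 2k3 + k4) = -0.536599
t=0.090000, u=-0.536599:
  k1 = f(0.090000, -0.536599) = -1.790417
  k2 = f(0.135000, -0.617168) = -2.108967
  k3 = f(0.135000, -0.631503) = -2.167003
  k4 = f(0.180000, -0.731630) = -2.583845
  u ← -0.536599 + (0.09/6)·(k1 + 2k2 + 2k3 + k4) = -0.730492
u(0.18) ≈ -0.7305

-0.7305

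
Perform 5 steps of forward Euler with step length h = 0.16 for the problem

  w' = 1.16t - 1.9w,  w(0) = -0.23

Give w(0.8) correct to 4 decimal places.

0.1820

Euler: w_{n+1} = w_n + h·f(t_n, w_n).
t=0.000000, w=-0.230000: f=0.437000 → w ← -0.230000 + 0.16·0.437000 = -0.160080
t=0.160000, w=-0.160080: f=0.489752 → w ← -0.160080 + 0.16·0.489752 = -0.081720
t=0.320000, w=-0.081720: f=0.526467 → w ← -0.081720 + 0.16·0.526467 = 0.002515
t=0.480000, w=0.002515: f=0.552021 → w ← 0.002515 + 0.16·0.552021 = 0.090839
t=0.640000, w=0.090839: f=0.569807 → w ← 0.090839 + 0.16·0.569807 = 0.182008
w(0.8) ≈ 0.1820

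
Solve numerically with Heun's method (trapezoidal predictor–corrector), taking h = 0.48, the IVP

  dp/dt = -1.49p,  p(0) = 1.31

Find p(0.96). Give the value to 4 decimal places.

Heun: k1 = f(t_n, p_n); k2 = f(t_n + h, p_n + h·k1); p_{n+1} = p_n + (h/2)·(k1 + k2).
t=0.000000, p=1.310000:
  k1 = f(0.000000, 1.310000) = -1.951900
  k2 = f(0.480000, 0.373088) = -0.555901
  p ← 1.310000 + (0.48/2)·(-1.951900 + (-0.555901)) = 0.708128
t=0.480000, p=0.708128:
  k1 = f(0.480000, 0.708128) = -1.055110
  k2 = f(0.960000, 0.201675) = -0.300495
  p ← 0.708128 + (0.48/2)·(-1.055110 + (-0.300495)) = 0.382782
p(0.96) ≈ 0.3828

0.3828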